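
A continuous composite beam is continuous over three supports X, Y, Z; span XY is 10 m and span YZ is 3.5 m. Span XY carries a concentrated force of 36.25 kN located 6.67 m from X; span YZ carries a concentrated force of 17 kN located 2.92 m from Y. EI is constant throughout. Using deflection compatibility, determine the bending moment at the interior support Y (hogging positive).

M_Y = 50.95 kN·m

Insert a hinge at Y; M_Y is the redundant, and each span becomes simply supported.
Rotations at Y on the released spans (each span's end-slope, ×1/EI):
  span XY: point load 36.25 at a = 6.67: Pab(L + a)/(6LEI) = 223.7/EI
  span YZ: point load 17 at a = 2.92: Pab(L + b)/(6LEI) = 5.594/EI
  relative rotation θ_0 = (223.7 + 5.594)/EI = 229.3/EI
A unit hogging moment at Y produces rotation L₁/(3EI) + L₂/(3EI) = 4.5/EI.
Slope continuity at Y: θ_0 = M_Y·4.5/EI, so M_Y = 229.3/4.5 = 50.95 kN·m (hogging).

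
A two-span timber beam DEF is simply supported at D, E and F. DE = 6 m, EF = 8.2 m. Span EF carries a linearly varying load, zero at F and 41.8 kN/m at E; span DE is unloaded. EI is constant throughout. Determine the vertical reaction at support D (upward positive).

Release continuity at E by inserting a hinge; the redundant is the internal moment M_E. The primary structure is two simply-supported spans DE and EF.
Rotations at E on the released spans (each span's end-slope, ×1/EI):
  span EF: triangular load, peak 41.8: w₀L³/(45EI) = 512.2/EI
  relative rotation θ_0 = (0 + 512.2)/EI = 512.2/EI
A unit hogging moment at E produces rotation L₁/(3EI) + L₂/(3EI) = 4.733/EI.
Slope continuity at E: θ_0 = M_E·4.733/EI, so M_E = 512.2/4.733 = 108.2 kN·m (hogging).
Span DE, ΣM about D with M_E applied at E: R_E^{DE}·6 = 0 + 108.2, so R_E^{DE} = 18.03 kN and R_D = 0 − 18.03 = -18.03 kN.

R_D = -18.03 kN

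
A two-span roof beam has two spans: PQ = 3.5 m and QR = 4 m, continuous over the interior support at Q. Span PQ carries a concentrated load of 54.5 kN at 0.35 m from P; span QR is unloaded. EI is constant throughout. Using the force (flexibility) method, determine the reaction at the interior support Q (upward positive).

Take M_Q as the redundant. Released structure: two simple spans PQ and QR with a hinge at Q.
End slopes at the hinge Q, treating each span as simply supported:
  span PQ: point load 54.5 at a = 0.35: Pab(L + a)/(6LEI) = 11.02/EI
  relative rotation θ_0 = (11.02 + 0)/EI = 11.02/EI
A unit hogging moment at Q produces rotation L₁/(3EI) + L₂/(3EI) = 2.5/EI.
Slope continuity at Q: θ_0 = M_Q·2.5/EI, so M_Q = 11.02/2.5 = 4.406 kN·m (hogging).
Span PQ, ΣM about P with M_Q applied at Q: R_Q^{PQ}·3.5 = 19.07 + 4.406, so R_Q^{PQ} = 6.709 kN and R_P = 54.5 − 6.709 = 47.79 kN.
Span QR, ΣM about R: R_Q^{QR}·4 = 0 + 4.406, so R_Q^{QR} = 1.102 kN and R_R = 0 − 1.102 = -1.102 kN.
R_Q = 6.709 + 1.102 = 7.811 kN.

R_Q = 7.811 kN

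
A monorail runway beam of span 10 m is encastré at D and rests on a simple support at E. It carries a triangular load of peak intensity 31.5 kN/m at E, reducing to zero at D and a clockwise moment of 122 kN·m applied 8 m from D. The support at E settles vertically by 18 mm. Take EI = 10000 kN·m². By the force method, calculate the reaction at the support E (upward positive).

Remove the prop at E; the released (primary) structure is a cantilever built in at D.
Downward deflection at the released point E due to the loads:
  triangular load, peak 31.5 at the free end: 11w₀L⁴/(120EI) = 28875/EI
  clockwise couple 122 at a = 8: M₀a(2L − a)/(2EI) = 5856/EI
  δ_0 = 34731/EI
Tip deflection under a unit load at E: L³/(3EI) = 333.3/EI.
With EI = 10000 kN·m²: δ_0 = 3.4731 m and δ_{EE} = 0.033333 m/kN.
Compatibility — the beam at E must follow the support down by 0.018 m: δ_0 − R_E·δ_{EE} = 0.018, so R_E = (3.4731 − 0.018)/0.033333 = 103.7 kN.

R_E = 103.7 kN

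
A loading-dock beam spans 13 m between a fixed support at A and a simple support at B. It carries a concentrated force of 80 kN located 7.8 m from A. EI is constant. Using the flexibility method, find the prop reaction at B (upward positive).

Choose R_B as the redundant. The primary structure is the cantilever fixed at A.
Primary-structure tip deflection at B by superposition:
  point load 80 at a = 7.8: Pa²(3L − a)/(6EI) = 25309/EI
Flexibility coefficient — unit upward force at B: δ_{BB} = L³/(3EI) = 732.3/EI.
Compatibility at B: δ_0 − R_B·δ_{BB} = 0, so R_B = 25309/732.3 = 34.56 kN.

R_B = 34.56 kN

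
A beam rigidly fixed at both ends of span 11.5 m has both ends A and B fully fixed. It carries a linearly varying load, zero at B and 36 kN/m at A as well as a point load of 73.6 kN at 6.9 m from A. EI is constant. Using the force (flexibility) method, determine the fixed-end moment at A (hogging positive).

M_A = 319.3 kN·m

Release both end moments; the primary structure is a simply-supported span AB with redundants M_A and M_B.
On the primary (simply-supported) span, the end slopes from the loading are:
  at A: triangular load, peak 36: w₀L³/(45EI) = 1217/EI
  at B: triangular load, peak 36: 7w₀L³/(360EI) = 1065/EI
  at A: point load 73.6 at a = 6.9: Pab(L + b)/(6LEI) = 545.1/EI
  at B: point load 73.6 at a = 6.9: Pab(L + a)/(6LEI) = 623/EI
  θ_A0 = 1762/EI,  θ_B0 = 1688/EI
Flexibility coefficients: a unit moment at one end gives L/(3EI) there and L/(6EI) at the far end, so f₁₁ = f₂₂ = 3.833/EI and f₁₂ = f₂₁ = 1.917/EI.
Compatibility — zero rotation at each built-in end:
  3.833 M_A + 1.917 M_B = 1762
  1.917 M_A + 3.833 M_B = 1688
Solving the pair gives M_A = 319.3 kN·m and M_B = 280.6 kN·m (hogging).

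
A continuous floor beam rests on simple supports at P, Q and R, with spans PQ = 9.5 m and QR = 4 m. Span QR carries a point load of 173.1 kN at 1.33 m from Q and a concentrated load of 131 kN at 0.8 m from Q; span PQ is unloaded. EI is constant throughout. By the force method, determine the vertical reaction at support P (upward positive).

R_P = -6.35 kN

Take M_Q as the redundant. Released structure: two simple spans PQ and QR with a hinge at Q.
Rotations at Q on the released spans (each span's end-slope, ×1/EI):
  span QR: point load 173.1 at a = 1.33: Pab(L + b)/(6LEI) = 170.8/EI
  span QR: point load 131 at a = 0.8: Pab(L + b)/(6LEI) = 100.6/EI
  relative rotation θ_0 = (0 + 271.4)/EI = 271.4/EI
A unit hogging moment at Q produces rotation L₁/(3EI) + L₂/(3EI) = 4.5/EI.
Compatibility: M_Q·(L₁+L₂)/(3EI) = θ_0, giving M_Q = 60.32 kN·m (hogging).
Span PQ, ΣM about P with M_Q applied at Q: R_Q^{PQ}·9.5 = 0 + 60.32, so R_Q^{PQ} = 6.35 kN and R_P = 0 − 6.35 = -6.35 kN.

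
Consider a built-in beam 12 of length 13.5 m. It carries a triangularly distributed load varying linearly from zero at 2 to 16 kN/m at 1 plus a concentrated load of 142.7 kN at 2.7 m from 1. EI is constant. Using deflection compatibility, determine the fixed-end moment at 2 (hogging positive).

Take the two fixed-end moments M_1, M_2 as redundants; the released structure is the simple span 12.
Simple-span end rotations at 1 and 2 under the given loads:
  at 1: triangular load, peak 16: w₀L³/(45EI) = 874.8/EI
  at 2: triangular load, peak 16: 7w₀L³/(360EI) = 765.5/EI
  at 1: point load 142.7 at a = 2.7: Pab(L + b)/(6LEI) = 1248/EI
  at 2: point load 142.7 at a = 2.7: Pab(L + a)/(6LEI) = 832.2/EI
  θ_10 = 2123/EI,  θ_20 = 1598/EI
Flexibility coefficients: a unit moment at one end gives L/(3EI) there and L/(6EI) at the far end, so f₁₁ = f₂₂ = 4.5/EI and f₁₂ = f₂₁ = 2.25/EI.
Compatibility — zero rotation at each built-in end:
  4.5 M_1 + 2.25 M_2 = 2123
  2.25 M_1 + 4.5 M_2 = 1598
Solving the pair gives M_1 = 392.4 kN·m and M_2 = 158.8 kN·m (hogging).

M_2 = 158.8 kN·m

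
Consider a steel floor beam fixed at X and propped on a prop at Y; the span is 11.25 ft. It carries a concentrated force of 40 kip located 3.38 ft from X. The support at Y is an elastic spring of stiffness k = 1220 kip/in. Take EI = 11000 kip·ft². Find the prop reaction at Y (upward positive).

Choose R_Y as the redundant. The primary structure is the cantilever fixed at X.
Deflection at Y on the released cantilever, summing each load's contribution:
  point load 40 at a = 3.38: Pa²(3L − a)/(6EI) = 2313/EI
Tip deflection under a unit load at Y: L³/(3EI) = 474.6/EI.
With EI = 11000 kip·ft²: δ_0 = 0.21028 ft and δ_{YY} = 0.043146 ft/kip.
Compatibility — the spring shortens by R_Y/k under the reaction it provides: δ_0 − R_Y·δ_{YY} = R_Y/k. With 1/k = 1/(1220×12) ft/kip = 0.000068 ft/kip, R_Y = δ_0 / (δ_{YY} + 1/k) = 0.21028 / (0.043146 + 0.000068) = 4.866 kip.

R_Y = 4.866 kip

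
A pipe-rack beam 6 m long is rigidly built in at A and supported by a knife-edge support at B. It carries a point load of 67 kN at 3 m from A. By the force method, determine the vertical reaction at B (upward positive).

R_B = 20.94 kN

Take the reaction at B as the redundant and release it; the primary structure is a cantilever fixed at A.
Free-end deflection of the primary structure under the applied loading (downward +):
  point load 67 at a = 3: Pa²(3L − a)/(6EI) = 1508/EI
Tip deflection under a unit load at B: L³/(3EI) = 72/EI.
Compatibility at B: δ_0 − R_B·δ_{BB} = 0, so R_B = 1508/72 = 20.94 kN.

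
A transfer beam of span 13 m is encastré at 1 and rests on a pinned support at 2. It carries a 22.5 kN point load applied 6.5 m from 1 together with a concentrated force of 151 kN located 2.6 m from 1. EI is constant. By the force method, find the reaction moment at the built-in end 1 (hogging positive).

Take the reaction at 2 as the redundant and release it; the primary structure is a cantilever fixed at 1.
Free-end deflection of the primary structure under the applied loading (downward +):
  point load 22.5 at a = 6.5: Pa²(3L − a)/(6EI) = 5149/EI
  point load 151 at a = 2.6: Pa²(3L − a)/(6EI) = 6193/EI
  δ_0 = 11342/EI
Flexibility coefficient — unit upward force at 2: δ_{22} = L³/(3EI) = 732.3/EI.
The prop prevents deflection at 2: R_2 = δ_0/δ_{22} = 11342/732.3 = 15.49 kN.
Moment equilibrium about 1: M_1 = Σ(load moments about 1) − R_2·L = 538.9 − 15.49×13 = 337.5 kN·m.

M_1 = 337.5 kN·m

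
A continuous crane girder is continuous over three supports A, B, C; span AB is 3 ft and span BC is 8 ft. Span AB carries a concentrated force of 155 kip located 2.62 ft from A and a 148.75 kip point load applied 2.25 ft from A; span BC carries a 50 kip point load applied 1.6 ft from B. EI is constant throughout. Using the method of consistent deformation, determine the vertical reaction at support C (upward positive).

R_C = 0.6252 kip

Take M_B as the redundant. Released structure: two simple spans AB and BC with a hinge at B.
Discontinuity in slope at B on the released structure — sum the simple-span end rotations:
  span AB: point load 155 at a = 2.62: Pab(L + a)/(6LEI) = 48.18/EI
  span AB: point load 148.75 at a = 2.25: Pab(L + a)/(6LEI) = 73.21/EI
  span BC: point load 50 at a = 1.6: Pab(L + b)/(6LEI) = 153.6/EI
  relative rotation θ_0 = (121.4 + 153.6)/EI = 275/EI
A unit hogging moment at B produces rotation L₁/(3EI) + L₂/(3EI) = 3.667/EI.
Compatibility: M_B·(L₁+L₂)/(3EI) = θ_0, giving M_B = 75 kip·ft (hogging).
Span BC, ΣM about C: R_B^{BC}·8 = 320 + 75, so R_B^{BC} = 49.37 kip and R_C = 50 − 49.37 = 0.6252 kip.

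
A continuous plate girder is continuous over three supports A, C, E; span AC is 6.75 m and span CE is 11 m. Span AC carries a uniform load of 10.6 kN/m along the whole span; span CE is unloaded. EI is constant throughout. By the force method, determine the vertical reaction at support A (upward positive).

Release continuity at C by inserting a hinge; the redundant is the internal moment M_C. The primary structure is two simply-supported spans AC and CE.
End slopes at the hinge C, treating each span as simply supported:
  span AC: UDL 10.6: wL³/(24EI) = 135.8/EI
  relative rotation θ_0 = (135.8 + 0)/EI = 135.8/EI
A unit hogging moment at C produces rotation L₁/(3EI) + L₂/(3EI) = 5.917/EI.
Slope continuity at C: θ_0 = M_C·5.917/EI, so M_C = 135.8/5.917 = 22.96 kN·m (hogging).
Span AC, ΣM about A with M_C applied at C: R_C^{AC}·6.75 = 241.5 + 22.96, so R_C^{AC} = 39.18 kN and R_A = 71.55 − 39.18 = 32.37 kN.

R_A = 32.37 kN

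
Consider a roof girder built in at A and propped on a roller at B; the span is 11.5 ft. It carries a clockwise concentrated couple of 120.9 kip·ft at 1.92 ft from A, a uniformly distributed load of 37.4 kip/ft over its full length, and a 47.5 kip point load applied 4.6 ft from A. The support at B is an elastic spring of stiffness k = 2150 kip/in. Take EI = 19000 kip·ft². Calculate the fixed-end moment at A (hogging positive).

M_A = 791.5 kip·ft

Release the roller at B. Primary structure: cantilever fixed at A.
Primary-structure tip deflection at B by superposition:
  clockwise couple 120.9 at a = 1.92: M₀a(2L − a)/(2EI) = 2447/EI
  UDL 37.4: wL⁴/(8EI) = 81766/EI
  point load 47.5 at a = 4.6: Pa²(3L − a)/(6EI) = 5009/EI
  δ_0 = 89221/EI
Tip deflection under a unit load at B: L³/(3EI) = 507/EI.
With EI = 19000 kip·ft²: δ_0 = 4.6959 ft and δ_{BB} = 0.026682 ft/kip.
Compatibility — the spring shortens by R_B/k under the reaction it provides: δ_0 − R_B·δ_{BB} = R_B/k. With 1/k = 1/(2150×12) ft/kip = 0.000039 ft/kip, R_B = δ_0 / (δ_{BB} + 1/k) = 4.6959 / (0.026682 + 0.000039) = 175.7 kip.
Moment equilibrium about A: M_A = Σ(load moments about A) − R_B·L = 2812 − 175.7×11.5 = 791.5 kip·ft.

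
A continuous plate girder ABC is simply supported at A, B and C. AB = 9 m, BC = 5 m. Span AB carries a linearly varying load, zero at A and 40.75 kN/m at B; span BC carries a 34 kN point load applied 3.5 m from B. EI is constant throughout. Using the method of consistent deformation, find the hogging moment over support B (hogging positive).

Take M_B as the redundant. Released structure: two simple spans AB and BC with a hinge at B.
Discontinuity in slope at B on the released structure — sum the simple-span end rotations:
  span AB: triangular load, peak 40.75: w₀L³/(45EI) = 660.1/EI
  span BC: point load 34 at a = 3.5: Pab(L + b)/(6LEI) = 38.67/EI
  relative rotation θ_0 = (660.1 + 38.67)/EI = 698.8/EI
A unit hogging moment at B produces rotation L₁/(3EI) + L₂/(3EI) = 4.667/EI.
Compatibility: M_B·(L₁+L₂)/(3EI) = θ_0, giving M_B = 149.7 kN·m (hogging).

M_B = 149.7 kN·m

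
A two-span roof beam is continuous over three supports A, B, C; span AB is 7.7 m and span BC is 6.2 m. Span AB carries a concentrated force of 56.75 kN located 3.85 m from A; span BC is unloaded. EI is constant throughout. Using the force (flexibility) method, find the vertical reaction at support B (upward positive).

R_B = 41.59 kN

Release continuity at B by inserting a hinge; the redundant is the internal moment M_B. The primary structure is two simply-supported spans AB and BC.
End slopes at the hinge B, treating each span as simply supported:
  span AB: point load 56.75 at a = 3.85: Pab(L + a)/(6LEI) = 210.3/EI
  relative rotation θ_0 = (210.3 + 0)/EI = 210.3/EI
A unit hogging moment at B produces rotation L₁/(3EI) + L₂/(3EI) = 4.633/EI.
Slope continuity at B: θ_0 = M_B·4.633/EI, so M_B = 210.3/4.633 = 45.39 kN·m (hogging).
Span AB, ΣM about A with M_B applied at B: R_B^{AB}·7.7 = 218.5 + 45.39, so R_B^{AB} = 34.27 kN and R_A = 56.75 − 34.27 = 22.48 kN.
Span BC, ΣM about C: R_B^{BC}·6.2 = 0 + 45.39, so R_B^{BC} = 7.321 kN and R_C = 0 − 7.321 = -7.321 kN.
R_B = 34.27 + 7.321 = 41.59 kN.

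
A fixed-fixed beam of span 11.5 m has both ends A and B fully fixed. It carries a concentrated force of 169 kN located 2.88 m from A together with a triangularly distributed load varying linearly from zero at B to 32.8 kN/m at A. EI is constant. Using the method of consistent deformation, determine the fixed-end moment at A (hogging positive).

Take the two fixed-end moments M_A, M_B as redundants; the released structure is the simple span AB.
End rotations of the released simple span under the applied load (×1/EI):
  at A: point load 169 at a = 2.88: Pab(L + b)/(6LEI) = 1223/EI
  at B: point load 169 at a = 2.88: Pab(L + a)/(6LEI) = 874.4/EI
  at A: triangular load, peak 32.8: w₀L³/(45EI) = 1109/EI
  at B: triangular load, peak 32.8: 7w₀L³/(360EI) = 970/EI
  θ_A0 = 2332/EI,  θ_B0 = 1844/EI
Flexibility coefficients: a unit moment at one end gives L/(3EI) there and L/(6EI) at the far end, so f₁₁ = f₂₂ = 3.833/EI and f₁₂ = f₂₁ = 1.917/EI.
Compatibility — zero rotation at each built-in end:
  3.833 M_A + 1.917 M_B = 2332
  1.917 M_A + 3.833 M_B = 1844
Solving the pair gives M_A = 490.4 kN·m and M_B = 236 kN·m (hogging).

M_A = 490.4 kN·m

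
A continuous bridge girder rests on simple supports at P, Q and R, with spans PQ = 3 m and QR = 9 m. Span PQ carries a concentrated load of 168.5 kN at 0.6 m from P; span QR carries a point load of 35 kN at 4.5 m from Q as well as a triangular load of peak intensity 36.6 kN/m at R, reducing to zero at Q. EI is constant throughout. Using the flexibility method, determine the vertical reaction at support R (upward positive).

Insert a hinge at Q; M_Q is the redundant, and each span becomes simply supported.
Rotations at Q on the released spans (each span's end-slope, ×1/EI):
  span PQ: point load 168.5 at a = 0.6: Pab(L + a)/(6LEI) = 48.53/EI
  span QR: point load 35 at a = 4.5: Pab(L + b)/(6LEI) = 177.2/EI
  span QR: triangular load, peak 36.6: 7w₀L³/(360EI) = 518.8/EI
  relative rotation θ_0 = (48.53 + 696)/EI = 744.5/EI
A unit hogging moment at Q produces rotation L₁/(3EI) + L₂/(3EI) = 4/EI.
Compatibility: M_Q·(L₁+L₂)/(3EI) = θ_0, giving M_Q = 186.1 kN·m (hogging).
Span QR, ΣM about R: R_Q^{QR}·9 = 651.6 + 186.1, so R_Q^{QR} = 93.08 kN and R_R = 199.7 − 93.08 = 106.6 kN.

R_R = 106.6 kN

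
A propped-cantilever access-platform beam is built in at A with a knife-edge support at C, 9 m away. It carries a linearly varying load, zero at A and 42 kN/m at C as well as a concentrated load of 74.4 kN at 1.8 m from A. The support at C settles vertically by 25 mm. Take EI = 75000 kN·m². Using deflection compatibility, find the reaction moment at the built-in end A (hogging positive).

M_A = 364.3 kN·m

Choose R_C as the redundant. The primary structure is the cantilever fixed at A.
Primary-structure tip deflection at C by superposition:
  triangular load, peak 42 at the free end: 11w₀L⁴/(120EI) = 25260/EI
  point load 74.4 at a = 1.8: Pa²(3L − a)/(6EI) = 1012/EI
  δ_0 = 26272/EI
Tip deflection under a unit load at C: L³/(3EI) = 243/EI.
With EI = 75000 kN·m²: δ_0 = 0.3503 m and δ_{CC} = 0.00324 m/kN.
Compatibility — the beam at C must follow the support down by 0.025 m: δ_0 − R_C·δ_{CC} = 0.025, so R_C = (0.3503 − 0.025)/0.00324 = 100.4 kN.
Moment equilibrium about A: M_A = Σ(load moments about A) − R_C·L = 1268 − 100.4×9 = 364.3 kN·m.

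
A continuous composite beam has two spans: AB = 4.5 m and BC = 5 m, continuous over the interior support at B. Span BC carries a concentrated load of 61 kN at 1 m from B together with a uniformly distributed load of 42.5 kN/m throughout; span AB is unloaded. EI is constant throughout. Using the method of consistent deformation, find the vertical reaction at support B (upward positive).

R_B = 194.3 kN

Release continuity at B by inserting a hinge; the redundant is the internal moment M_B. The primary structure is two simply-supported spans AB and BC.
Discontinuity in slope at B on the released structure — sum the simple-span end rotations:
  span BC: point load 61 at a = 1: Pab(L + b)/(6LEI) = 73.2/EI
  span BC: UDL 42.5: wL³/(24EI) = 221.4/EI
  relative rotation θ_0 = (0 + 294.6)/EI = 294.6/EI
A unit hogging moment at B produces rotation L₁/(3EI) + L₂/(3EI) = 3.167/EI.
Slope continuity at B: θ_0 = M_B·3.167/EI, so M_B = 294.6/3.167 = 93.02 kN·m (hogging).
Span AB, ΣM about A with M_B applied at B: R_B^{AB}·4.5 = 0 + 93.02, so R_B^{AB} = 20.67 kN and R_A = 0 − 20.67 = -20.67 kN.
Span BC, ΣM about C: R_B^{BC}·5 = 775.2 + 93.02, so R_B^{BC} = 173.7 kN and R_C = 273.5 − 173.7 = 99.85 kN.
R_B = 20.67 + 173.7 = 194.3 kN.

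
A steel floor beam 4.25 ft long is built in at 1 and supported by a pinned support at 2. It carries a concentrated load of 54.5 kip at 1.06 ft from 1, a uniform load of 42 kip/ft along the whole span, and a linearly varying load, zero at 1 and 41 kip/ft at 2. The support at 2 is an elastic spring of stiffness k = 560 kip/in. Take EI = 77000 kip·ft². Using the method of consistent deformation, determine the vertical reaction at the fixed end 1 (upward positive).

R_1 = 237.6 kip

Choose R_2 as the redundant. The primary structure is the cantilever fixed at 1.
Free-end deflection of the primary structure under the applied loading (downward +):
  point load 54.5 at a = 1.06: Pa²(3L − a)/(6EI) = 119.3/EI
  UDL 42: wL⁴/(8EI) = 1713/EI
  triangular load, peak 41 at the free end: 11w₀L⁴/(120EI) = 1226/EI
  δ_0 = 3058/EI
Flexibility coefficient — unit upward force at 2: δ_{22} = L³/(3EI) = 25.59/EI.
With EI = 77000 kip·ft²: δ_0 = 0.039718 ft and δ_{22} = 0.000332 ft/kip.
Compatibility — the spring shortens by R_2/k under the reaction it provides: δ_0 − R_2·δ_{22} = R_2/k. With 1/k = 1/(560×12) ft/kip = 0.000149 ft/kip, R_2 = δ_0 / (δ_{22} + 1/k) = 0.039718 / (0.000332 + 0.000149) = 82.55 kip.
Vertical equilibrium: R_1 = ΣP − R_2 = 320.1 − 82.55 = 237.6 kip.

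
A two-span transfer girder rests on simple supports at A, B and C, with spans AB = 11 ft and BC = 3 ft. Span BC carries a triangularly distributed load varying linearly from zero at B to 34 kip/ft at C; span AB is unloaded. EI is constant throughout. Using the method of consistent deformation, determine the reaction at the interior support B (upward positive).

Release continuity at B by inserting a hinge; the redundant is the internal moment M_B. The primary structure is two simply-supported spans AB and BC.
Rotations at B on the released spans (each span's end-slope, ×1/EI):
  span BC: triangular load, peak 34: 7w₀L³/(360EI) = 17.85/EI
  relative rotation θ_0 = (0 + 17.85)/EI = 17.85/EI
A unit hogging moment at B produces rotation L₁/(3EI) + L₂/(3EI) = 4.667/EI.
Slope continuity at B: θ_0 = M_B·4.667/EI, so M_B = 17.85/4.667 = 3.825 kip·ft (hogging).
Span AB, ΣM about A with M_B applied at B: R_B^{AB}·11 = 0 + 3.825, so R_B^{AB} = 0.3477 kip and R_A = 0 − 0.3477 = -0.3477 kip.
Span BC, ΣM about C: R_B^{BC}·3 = 51 + 3.825, so R_B^{BC} = 18.27 kip and R_C = 51 − 18.27 = 32.73 kip.
R_B = 0.3477 + 18.27 = 18.62 kip.

R_B = 18.62 kip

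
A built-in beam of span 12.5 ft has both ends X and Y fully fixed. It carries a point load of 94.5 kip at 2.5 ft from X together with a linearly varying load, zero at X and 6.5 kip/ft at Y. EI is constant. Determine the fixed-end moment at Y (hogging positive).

M_Y = 88.58 kip·ft

Take the two fixed-end moments M_X, M_Y as redundants; the released structure is the simple span XY.
Simple-span end rotations at X and Y under the given loads:
  at X: point load 94.5 at a = 2.5: Pab(L + b)/(6LEI) = 708.8/EI
  at Y: point load 94.5 at a = 2.5: Pab(L + a)/(6LEI) = 472.5/EI
  at X: triangular load, peak 6.5: 7w₀L³/(360EI) = 246.9/EI
  at Y: triangular load, peak 6.5: w₀L³/(45EI) = 282.1/EI
  θ_X0 = 955.6/EI,  θ_Y0 = 754.6/EI
Flexibility coefficients: a unit moment at one end gives L/(3EI) there and L/(6EI) at the far end, so f₁₁ = f₂₂ = 4.167/EI and f₁₂ = f₂₁ = 2.083/EI.
Compatibility — zero rotation at each built-in end:
  4.167 M_X + 2.083 M_Y = 955.6
  2.083 M_X + 4.167 M_Y = 754.6
Solving the pair gives M_X = 185.1 kip·ft and M_Y = 88.58 kip·ft (hogging).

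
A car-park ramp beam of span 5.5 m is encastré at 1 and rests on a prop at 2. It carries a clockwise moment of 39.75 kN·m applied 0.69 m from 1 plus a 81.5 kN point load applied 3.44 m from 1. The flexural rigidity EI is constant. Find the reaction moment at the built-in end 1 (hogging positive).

M_1 = 97.9 kN·m

Choose R_2 as the redundant. The primary structure is the cantilever fixed at 1.
Downward deflection at the released point 2 due to the loads:
  clockwise couple 39.75 at a = 0.69: M₀a(2L − a)/(2EI) = 141.4/EI
  point load 81.5 at a = 3.44: Pa²(3L − a)/(6EI) = 2099/EI
  δ_0 = 2241/EI
Flexibility coefficient — unit upward force at 2: δ_{22} = L³/(3EI) = 55.46/EI.
Compatibility at 2: δ_0 − R_2·δ_{22} = 0, so R_2 = 2241/55.46 = 40.4 kN.
Moment equilibrium about 1: M_1 = Σ(load moments about 1) − R_2·L = 320.1 − 40.4×5.5 = 97.9 kN·m.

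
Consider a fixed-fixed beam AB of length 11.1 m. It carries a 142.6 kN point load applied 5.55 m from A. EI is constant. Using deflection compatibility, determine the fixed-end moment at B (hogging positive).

Take the two fixed-end moments M_A, M_B as redundants; the released structure is the simple span AB.
Simple-span end rotations at A and B under the given loads:
  at A: point load 142.6 at a = 5.55: Pab(L + b)/(6LEI) = 1098/EI
  at B: point load 142.6 at a = 5.55: Pab(L + a)/(6LEI) = 1098/EI
  θ_A0 = 1098/EI,  θ_B0 = 1098/EI
Flexibility coefficients: a unit moment at one end gives L/(3EI) there and L/(6EI) at the far end, so f₁₁ = f₂₂ = 3.7/EI and f₁₂ = f₂₁ = 1.85/EI.
Compatibility — zero rotation at each built-in end:
  3.7 M_A + 1.85 M_B = 1098
  1.85 M_A + 3.7 M_B = 1098
Solving the pair gives M_A = 197.9 kN·m and M_B = 197.9 kN·m (hogging).

M_B = 197.9 kN·m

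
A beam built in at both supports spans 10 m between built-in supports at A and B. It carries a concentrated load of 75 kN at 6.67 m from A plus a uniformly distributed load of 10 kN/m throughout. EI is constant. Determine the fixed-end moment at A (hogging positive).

M_A = 138.8 kN·m

Release both end moments; the primary structure is a simply-supported span AB with redundants M_A and M_B.
End rotations of the released simple span under the applied load (×1/EI):
  at A: point load 75 at a = 6.67: Pab(L + b)/(6LEI) = 370.1/EI
  at B: point load 75 at a = 6.67: Pab(L + a)/(6LEI) = 462.8/EI
  at A: UDL 10: wL³/(24EI) = 416.7/EI
  at B: UDL 10: wL³/(24EI) = 416.7/EI
  θ_A0 = 786.8/EI,  θ_B0 = 879.5/EI
Flexibility coefficients: a unit moment at one end gives L/(3EI) there and L/(6EI) at the far end, so f₁₁ = f₂₂ = 3.333/EI and f₁₂ = f₂₁ = 1.667/EI.
Compatibility — zero rotation at each built-in end:
  3.333 M_A + 1.667 M_B = 786.8
  1.667 M_A + 3.333 M_B = 879.5
Solving the pair gives M_A = 138.8 kN·m and M_B = 194.4 kN·m (hogging).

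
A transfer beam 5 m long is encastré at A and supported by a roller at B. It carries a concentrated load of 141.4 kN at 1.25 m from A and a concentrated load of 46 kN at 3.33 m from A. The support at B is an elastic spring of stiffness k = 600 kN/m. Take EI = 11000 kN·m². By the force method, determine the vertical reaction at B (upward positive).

Choose R_B as the redundant. The primary structure is the cantilever fixed at A.
Primary-structure tip deflection at B by superposition:
  point load 141.4 at a = 1.25: Pa²(3L − a)/(6EI) = 506.3/EI
  point load 46 at a = 3.33: Pa²(3L − a)/(6EI) = 992.1/EI
  δ_0 = 1498/EI
Flexibility coefficient — unit upward force at B: δ_{BB} = L³/(3EI) = 41.67/EI.
With EI = 11000 kN·m²: δ_0 = 0.13622 m and δ_{BB} = 0.003788 m/kN.
Compatibility — the spring shortens by R_B/k under the reaction it provides: δ_0 − R_B·δ_{BB} = R_B/k. With 1/k = 0.001667 m/kN, R_B = δ_0 / (δ_{BB} + 1/k) = 0.13622 / (0.003788 + 0.001667) = 24.97 kN.

R_B = 24.97 kN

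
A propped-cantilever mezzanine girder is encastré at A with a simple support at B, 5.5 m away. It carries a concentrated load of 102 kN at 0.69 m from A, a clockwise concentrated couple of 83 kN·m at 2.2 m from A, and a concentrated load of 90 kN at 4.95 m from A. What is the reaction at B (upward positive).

R_B = 93.34 kN

Take the reaction at B as the redundant and release it; the primary structure is a cantilever fixed at A.
Free-end deflection of the primary structure under the applied loading (downward +):
  point load 102 at a = 0.69: Pa²(3L − a)/(6EI) = 128/EI
  clockwise couple 83 at a = 2.2: M₀a(2L − a)/(2EI) = 803.4/EI
  point load 90 at a = 4.95: Pa²(3L − a)/(6EI) = 4245/EI
  δ_0 = 5176/EI
Tip deflection under a unit load at B: L³/(3EI) = 55.46/EI.
The prop prevents deflection at B: R_B = δ_0/δ_{BB} = 5176/55.46 = 93.34 kN.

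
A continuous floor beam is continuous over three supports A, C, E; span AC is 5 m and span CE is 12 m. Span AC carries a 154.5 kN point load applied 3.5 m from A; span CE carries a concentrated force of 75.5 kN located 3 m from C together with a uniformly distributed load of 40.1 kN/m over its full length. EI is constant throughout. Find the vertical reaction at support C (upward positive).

Release continuity at C by inserting a hinge; the redundant is the internal moment M_C. The primary structure is two simply-supported spans AC and CE.
End slopes at the hinge C, treating each span as simply supported:
  span AC: point load 154.5 at a = 3.5: Pab(L + a)/(6LEI) = 229.8/EI
  span CE: point load 75.5 at a = 3: Pab(L + b)/(6LEI) = 594.6/EI
  span CE: UDL 40.1: wL³/(24EI) = 2887/EI
  relative rotation θ_0 = (229.8 + 3482)/EI = 3712/EI
A unit hogging moment at C produces rotation L₁/(3EI) + L₂/(3EI) = 5.667/EI.
Compatibility: M_C·(L₁+L₂)/(3EI) = θ_0, giving M_C = 655 kN·m (hogging).
Span AC, ΣM about A with M_C applied at C: R_C^{AC}·5 = 540.8 + 655, so R_C^{AC} = 239.1 kN and R_A = 154.5 − 239.1 = -84.65 kN.
Span CE, ΣM about E: R_C^{CE}·12 = 3567 + 655, so R_C^{CE} = 351.8 kN and R_E = 556.7 − 351.8 = 204.9 kN.
R_C = 239.1 + 351.8 = 591 kN.

R_C = 591 kN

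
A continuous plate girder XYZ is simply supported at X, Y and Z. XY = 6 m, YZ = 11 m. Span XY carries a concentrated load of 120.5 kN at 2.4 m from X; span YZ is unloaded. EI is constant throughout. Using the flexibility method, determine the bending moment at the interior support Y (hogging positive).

M_Y = 42.87 kN·m

Take M_Y as the redundant. Released structure: two simple spans XY and YZ with a hinge at Y.
Rotations at Y on the released spans (each span's end-slope, ×1/EI):
  span XY: point load 120.5 at a = 2.4: Pab(L + a)/(6LEI) = 242.9/EI
  relative rotation θ_0 = (242.9 + 0)/EI = 242.9/EI
A unit hogging moment at Y produces rotation L₁/(3EI) + L₂/(3EI) = 5.667/EI.
Slope continuity at Y: θ_0 = M_Y·5.667/EI, so M_Y = 242.9/5.667 = 42.87 kN·m (hogging).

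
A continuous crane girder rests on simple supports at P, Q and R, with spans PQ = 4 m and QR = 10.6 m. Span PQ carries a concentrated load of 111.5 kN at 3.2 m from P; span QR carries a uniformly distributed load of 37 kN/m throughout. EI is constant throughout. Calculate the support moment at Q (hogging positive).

M_Q = 394.9 kN·m

Take M_Q as the redundant. Released structure: two simple spans PQ and QR with a hinge at Q.
Discontinuity in slope at Q on the released structure — sum the simple-span end rotations:
  span PQ: point load 111.5 at a = 3.2: Pab(L + a)/(6LEI) = 85.63/EI
  span QR: UDL 37: wL³/(24EI) = 1836/EI
  relative rotation θ_0 = (85.63 + 1836)/EI = 1922/EI
A unit hogging moment at Q produces rotation L₁/(3EI) + L₂/(3EI) = 4.867/EI.
Compatibility: M_Q·(L₁+L₂)/(3EI) = θ_0, giving M_Q = 394.9 kN·m (hogging).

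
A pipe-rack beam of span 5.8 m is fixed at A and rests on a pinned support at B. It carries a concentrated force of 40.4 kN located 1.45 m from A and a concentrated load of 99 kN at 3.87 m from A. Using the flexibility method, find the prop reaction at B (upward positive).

R_B = 54.88 kN

Choose R_B as the redundant. The primary structure is the cantilever fixed at A.
Primary-structure tip deflection at B by superposition:
  point load 40.4 at a = 1.45: Pa²(3L − a)/(6EI) = 225.8/EI
  point load 99 at a = 3.87: Pa²(3L − a)/(6EI) = 3344/EI
  δ_0 = 3569/EI
Flexibility coefficient — unit upward force at B: δ_{BB} = L³/(3EI) = 65.04/EI.
The prop prevents deflection at B: R_B = δ_0/δ_{BB} = 3569/65.04 = 54.88 kN.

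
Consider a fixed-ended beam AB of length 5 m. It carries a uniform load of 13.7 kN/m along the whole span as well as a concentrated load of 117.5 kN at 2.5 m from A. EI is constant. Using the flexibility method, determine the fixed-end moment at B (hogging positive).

M_B = 102 kN·m

Take the two fixed-end moments M_A, M_B as redundants; the released structure is the simple span AB.
Simple-span end rotations at A and B under the given loads:
  at A: UDL 13.7: wL³/(24EI) = 71.35/EI
  at B: UDL 13.7: wL³/(24EI) = 71.35/EI
  at A: point load 117.5 at a = 2.5: Pab(L + b)/(6LEI) = 183.6/EI
  at B: point load 117.5 at a = 2.5: Pab(L + a)/(6LEI) = 183.6/EI
  θ_A0 = 254.9/EI,  θ_B0 = 254.9/EI
Flexibility coefficients: a unit moment at one end gives L/(3EI) there and L/(6EI) at the far end, so f₁₁ = f₂₂ = 1.667/EI and f₁₂ = f₂₁ = 0.8333/EI.
Compatibility — zero rotation at each built-in end:
  1.667 M_A + 0.8333 M_B = 254.9
  0.8333 M_A + 1.667 M_B = 254.9
Solving the pair gives M_A = 102 kN·m and M_B = 102 kN·m (hogging).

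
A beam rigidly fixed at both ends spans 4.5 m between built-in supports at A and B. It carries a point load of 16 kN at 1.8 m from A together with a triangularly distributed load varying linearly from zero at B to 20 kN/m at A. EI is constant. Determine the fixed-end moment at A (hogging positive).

M_A = 30.62 kN·m

Release both end moments; the primary structure is a simply-supported span AB with redundants M_A and M_B.
Simple-span end rotations at A and B under the given loads:
  at A: point load 16 at a = 1.8: Pab(L + b)/(6LEI) = 20.74/EI
  at B: point load 16 at a = 1.8: Pab(L + a)/(6LEI) = 18.14/EI
  at A: triangular load, peak 20: w₀L³/(45EI) = 40.5/EI
  at B: triangular load, peak 20: 7w₀L³/(360EI) = 35.44/EI
  θ_A0 = 61.24/EI,  θ_B0 = 53.58/EI
Flexibility coefficients: a unit moment at one end gives L/(3EI) there and L/(6EI) at the far end, so f₁₁ = f₂₂ = 1.5/EI and f₁₂ = f₂₁ = 0.75/EI.
Compatibility — zero rotation at each built-in end:
  1.5 M_A + 0.75 M_B = 61.24
  0.75 M_A + 1.5 M_B = 53.58
Solving the pair gives M_A = 30.62 kN·m and M_B = 20.41 kN·m (hogging).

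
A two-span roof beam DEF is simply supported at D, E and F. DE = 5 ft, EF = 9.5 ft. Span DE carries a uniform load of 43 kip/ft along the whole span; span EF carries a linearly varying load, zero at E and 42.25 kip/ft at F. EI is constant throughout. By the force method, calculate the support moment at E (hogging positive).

Insert a hinge at E; M_E is the redundant, and each span becomes simply supported.
End slopes at the hinge E, treating each span as simply supported:
  span DE: UDL 43: wL³/(24EI) = 224/EI
  span EF: triangular load, peak 42.25: 7w₀L³/(360EI) = 704.4/EI
  relative rotation θ_0 = (224 + 704.4)/EI = 928.3/EI
A unit hogging moment at E produces rotation L₁/(3EI) + L₂/(3EI) = 4.833/EI.
Compatibility: M_E·(L₁+L₂)/(3EI) = θ_0, giving M_E = 192.1 kip·ft (hogging).

M_E = 192.1 kip·ft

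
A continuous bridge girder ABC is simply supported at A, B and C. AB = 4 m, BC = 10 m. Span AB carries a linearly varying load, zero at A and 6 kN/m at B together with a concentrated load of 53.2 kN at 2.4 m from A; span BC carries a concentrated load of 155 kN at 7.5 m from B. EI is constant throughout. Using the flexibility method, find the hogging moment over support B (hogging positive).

Insert a hinge at B; M_B is the redundant, and each span becomes simply supported.
Rotations at B on the released spans (each span's end-slope, ×1/EI):
  span AB: triangular load, peak 6: w₀L³/(45EI) = 8.533/EI
  span AB: point load 53.2 at a = 2.4: Pab(L + a)/(6LEI) = 54.48/EI
  span BC: point load 155 at a = 7.5: Pab(L + b)/(6LEI) = 605.5/EI
  relative rotation θ_0 = (63.01 + 605.5)/EI = 668.5/EI
A unit hogging moment at B produces rotation L₁/(3EI) + L₂/(3EI) = 4.667/EI.
Compatibility: M_B·(L₁+L₂)/(3EI) = θ_0, giving M_B = 143.2 kN·m (hogging).

M_B = 143.2 kN·m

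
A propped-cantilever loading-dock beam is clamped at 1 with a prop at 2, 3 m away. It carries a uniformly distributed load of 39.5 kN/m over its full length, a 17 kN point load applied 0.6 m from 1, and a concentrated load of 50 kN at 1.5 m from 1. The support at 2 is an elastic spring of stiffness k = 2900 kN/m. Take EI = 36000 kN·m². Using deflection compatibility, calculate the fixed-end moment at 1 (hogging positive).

M_1 = 186 kN·m

Remove the prop at 2; the released (primary) structure is a cantilever built in at 1.
Primary-structure tip deflection at 2 by superposition:
  UDL 39.5: wL⁴/(8EI) = 399.9/EI
  point load 17 at a = 0.6: Pa²(3L − a)/(6EI) = 8.568/EI
  point load 50 at a = 1.5: Pa²(3L − a)/(6EI) = 140.6/EI
  δ_0 = 549.1/EI
Tip deflection under a unit load at 2: L³/(3EI) = 9/EI.
With EI = 36000 kN·m²: δ_0 = 0.015254 m and δ_{22} = 0.00025 m/kN.
Compatibility — the spring shortens by R_2/k under the reaction it provides: δ_0 − R_2·δ_{22} = R_2/k. With 1/k = 0.000345 m/kN, R_2 = δ_0 / (δ_{22} + 1/k) = 0.015254 / (0.00025 + 0.000345) = 25.64 kN.
Moment equilibrium about 1: M_1 = Σ(load moments about 1) − R_2·L = 262.9 − 25.64×3 = 186 kN·m.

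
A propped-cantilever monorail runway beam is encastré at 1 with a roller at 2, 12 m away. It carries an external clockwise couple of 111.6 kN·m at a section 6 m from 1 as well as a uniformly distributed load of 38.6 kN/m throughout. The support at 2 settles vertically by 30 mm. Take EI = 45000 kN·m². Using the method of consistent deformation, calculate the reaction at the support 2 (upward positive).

Remove the prop at 2; the released (primary) structure is a cantilever built in at 1.
Deflection at 2 on the released cantilever, summing each load's contribution:
  clockwise couple 111.6 at a = 6: M₀a(2L − a)/(2EI) = 6026/EI
  UDL 38.6: wL⁴/(8EI) = 100051/EI
  δ_0 = 106078/EI
Tip deflection under a unit load at 2: L³/(3EI) = 576/EI.
With EI = 45000 kN·m²: δ_0 = 2.3573 m and δ_{22} = 0.0128 m/kN.
Compatibility — the beam at 2 must follow the support down by 0.03 m: δ_0 − R_2·δ_{22} = 0.03, so R_2 = (2.3573 − 0.03)/0.0128 = 181.8 kN.

R_2 = 181.8 kN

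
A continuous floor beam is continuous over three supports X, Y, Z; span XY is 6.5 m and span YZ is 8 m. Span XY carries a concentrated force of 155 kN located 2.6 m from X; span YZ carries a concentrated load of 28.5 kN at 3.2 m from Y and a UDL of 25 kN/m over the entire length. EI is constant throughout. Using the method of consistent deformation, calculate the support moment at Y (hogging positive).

M_Y = 210.4 kN·m

Take M_Y as the redundant. Released structure: two simple spans XY and YZ with a hinge at Y.
Discontinuity in slope at Y on the released structure — sum the simple-span end rotations:
  span XY: point load 155 at a = 2.6: Pab(L + a)/(6LEI) = 366.7/EI
  span YZ: point load 28.5 at a = 3.2: Pab(L + b)/(6LEI) = 116.7/EI
  span YZ: UDL 25: wL³/(24EI) = 533.3/EI
  relative rotation θ_0 = (366.7 + 650.1)/EI = 1017/EI
A unit hogging moment at Y produces rotation L₁/(3EI) + L₂/(3EI) = 4.833/EI.
Slope continuity at Y: θ_0 = M_Y·4.833/EI, so M_Y = 1017/4.833 = 210.4 kN·m (hogging).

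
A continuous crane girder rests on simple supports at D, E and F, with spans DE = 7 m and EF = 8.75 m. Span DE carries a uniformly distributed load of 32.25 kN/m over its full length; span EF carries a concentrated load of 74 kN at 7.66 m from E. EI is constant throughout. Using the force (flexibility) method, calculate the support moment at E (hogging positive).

Insert a hinge at E; M_E is the redundant, and each span becomes simply supported.
End slopes at the hinge E, treating each span as simply supported:
  span DE: UDL 32.25: wL³/(24EI) = 460.9/EI
  span EF: point load 74 at a = 7.66: Pab(L + b)/(6LEI) = 115.8/EI
  relative rotation θ_0 = (460.9 + 115.8)/EI = 576.7/EI
A unit hogging moment at E produces rotation L₁/(3EI) + L₂/(3EI) = 5.25/EI.
Compatibility: M_E·(L₁+L₂)/(3EI) = θ_0, giving M_E = 109.8 kN·m (hogging).

M_E = 109.8 kN·m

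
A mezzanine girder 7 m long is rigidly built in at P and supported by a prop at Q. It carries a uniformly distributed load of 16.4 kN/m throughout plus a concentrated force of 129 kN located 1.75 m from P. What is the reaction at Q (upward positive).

R_Q = 54.14 kN

Remove the prop at Q; the released (primary) structure is a cantilever built in at P.
Primary-structure tip deflection at Q by superposition:
  UDL 16.4: wL⁴/(8EI) = 4922/EI
  point load 129 at a = 1.75: Pa²(3L − a)/(6EI) = 1267/EI
  δ_0 = 6190/EI
Flexibility coefficient — unit upward force at Q: δ_{QQ} = L³/(3EI) = 114.3/EI.
The prop prevents deflection at Q: R_Q = δ_0/δ_{QQ} = 6190/114.3 = 54.14 kN.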